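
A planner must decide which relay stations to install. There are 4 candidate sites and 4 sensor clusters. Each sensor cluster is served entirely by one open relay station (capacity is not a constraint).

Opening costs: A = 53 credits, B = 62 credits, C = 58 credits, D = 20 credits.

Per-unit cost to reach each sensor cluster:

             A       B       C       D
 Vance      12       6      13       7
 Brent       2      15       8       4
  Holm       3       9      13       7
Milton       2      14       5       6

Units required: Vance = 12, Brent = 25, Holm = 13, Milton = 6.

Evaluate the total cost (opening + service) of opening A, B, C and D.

Total cost: 366

Each sensor cluster is assigned to its cheapest site among the open ones.
{A, B, C, D}: Vance→B 6·12=72, Brent→A 2·25=50, Holm→A 3·13=39, Milton→A 2·6=12. Service 173; fixed 193; total 366.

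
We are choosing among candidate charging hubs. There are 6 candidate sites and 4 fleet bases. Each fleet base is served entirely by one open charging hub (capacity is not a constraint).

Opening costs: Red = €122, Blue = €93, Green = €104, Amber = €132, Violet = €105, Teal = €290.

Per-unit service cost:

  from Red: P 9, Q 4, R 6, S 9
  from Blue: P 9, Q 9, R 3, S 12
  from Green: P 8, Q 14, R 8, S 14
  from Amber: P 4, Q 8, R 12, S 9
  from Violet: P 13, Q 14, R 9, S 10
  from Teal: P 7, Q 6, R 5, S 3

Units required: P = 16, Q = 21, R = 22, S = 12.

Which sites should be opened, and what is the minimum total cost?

For any fixed open set, each fleet base goes to its cheapest open site; total = fixed + service.
{Red}: P→Red 9·16=144, Q→Red 4·21=84, R→Red 6·22=132, S→Red 9·12=108. Service 468; fixed 122; total 590.
{Red, Blue}: P→Red 9·16=144, Q→Red 4·21=84, R→Blue 3·22=66, S→Red 9·12=108. Service 402; fixed 215; total 617.
{Blue, Amber}: service 406 + fixed 225 = 631
{Red, Blue, Green, Amber, Violet, Teal}: service 250 + fixed 846 = 1096
No other subset beats 590.

Open Red only; minimum total cost 590.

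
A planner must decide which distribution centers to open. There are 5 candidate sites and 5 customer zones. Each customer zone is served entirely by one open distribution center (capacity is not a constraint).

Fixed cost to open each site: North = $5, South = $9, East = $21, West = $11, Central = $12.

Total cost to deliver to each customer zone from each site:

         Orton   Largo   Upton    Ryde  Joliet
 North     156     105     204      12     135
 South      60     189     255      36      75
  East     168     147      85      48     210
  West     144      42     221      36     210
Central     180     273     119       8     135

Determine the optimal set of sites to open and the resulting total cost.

For any fixed open set, each customer zone goes to its cheapest open site; total = fixed + service.
{North, South, East, West}: Orton→South 60, Largo→West 42, Upton→East 85, Ryde→North 12, Joliet→South 75. Service 274; fixed 46; total 320.
{South, East, West, Central}: service 270 + fixed 53 = 323
{North, South, East, West, Central}: service 270 + fixed 58 = 328
{North}: Orton→North 156, Largo→North 105, Upton→North 204, Ryde→North 12, Joliet→North 135. Service 612; fixed 5; total 617.
No other subset beats 320.

Open North, South, East and West; minimum total cost 320.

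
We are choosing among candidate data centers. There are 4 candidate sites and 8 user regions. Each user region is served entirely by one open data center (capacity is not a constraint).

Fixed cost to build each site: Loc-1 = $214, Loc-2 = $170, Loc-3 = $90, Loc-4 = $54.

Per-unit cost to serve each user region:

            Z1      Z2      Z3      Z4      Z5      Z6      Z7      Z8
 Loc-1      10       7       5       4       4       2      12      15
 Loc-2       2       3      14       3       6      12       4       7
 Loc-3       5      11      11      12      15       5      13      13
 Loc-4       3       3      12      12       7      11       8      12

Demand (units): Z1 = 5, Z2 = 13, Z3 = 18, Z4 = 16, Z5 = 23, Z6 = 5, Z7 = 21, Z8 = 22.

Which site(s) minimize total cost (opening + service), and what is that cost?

Open Loc-1 and Loc-2; minimum total cost 911.

For any fixed open set, each user region goes to its cheapest open site; total = fixed + service.
{Loc-1, Loc-2}: Z1→Loc-2 2·5=10, Z2→Loc-2 3·13=39, Z3→Loc-1 5·18=90, Z4→Loc-2 3·16=48, Z5→Loc-1 4·23=92, Z6→Loc-1 2·5=10, Z7→Loc-2 4·21=84, Z8→Loc-2 7·22=154. Service 527; fixed 384; total 911.
{Loc-2}: service 785 + fixed 170 = 955
{Loc-2, Loc-3}: service 696 + fixed 260 = 956
{Loc-1, Loc-2, Loc-3, Loc-4}: service 527 + fixed 528 = 1055
No other subset beats 911.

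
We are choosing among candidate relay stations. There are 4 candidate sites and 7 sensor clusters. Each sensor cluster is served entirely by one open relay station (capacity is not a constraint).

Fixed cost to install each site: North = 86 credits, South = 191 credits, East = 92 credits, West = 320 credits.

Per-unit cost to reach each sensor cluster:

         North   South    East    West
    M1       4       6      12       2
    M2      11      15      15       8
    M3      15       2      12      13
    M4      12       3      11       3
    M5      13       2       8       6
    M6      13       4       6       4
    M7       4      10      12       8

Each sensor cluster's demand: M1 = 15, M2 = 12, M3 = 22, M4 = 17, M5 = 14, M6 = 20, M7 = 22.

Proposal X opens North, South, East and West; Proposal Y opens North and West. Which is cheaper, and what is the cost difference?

Proposal X is cheaper by 15.

Proposal X: {North, South, East, West}: M1→West 2·15=30, M2→West 8·12=96, M3→South 2·22=44, M4→South 3·17=51, M5→South 2·14=28, M6→South 4·20=80, M7→North 4·22=88. Service 417; fixed 689; total 1106.
Proposal Y: {North, West}: M1→West 2·15=30, M2→West 8·12=96, M3→West 13·22=286, M4→West 3·17=51, M5→West 6·14=84, M6→West 4·20=80, M7→North 4·22=88. Service 715; fixed 406; total 1121.
Difference: |1106 − 1121| = 15.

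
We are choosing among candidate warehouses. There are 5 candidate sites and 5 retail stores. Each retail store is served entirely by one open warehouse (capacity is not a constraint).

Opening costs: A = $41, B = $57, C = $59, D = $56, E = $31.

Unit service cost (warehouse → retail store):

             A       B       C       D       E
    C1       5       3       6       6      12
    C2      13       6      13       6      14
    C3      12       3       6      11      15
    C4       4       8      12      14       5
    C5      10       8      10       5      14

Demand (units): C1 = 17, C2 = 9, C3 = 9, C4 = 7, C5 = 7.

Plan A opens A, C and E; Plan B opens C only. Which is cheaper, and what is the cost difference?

Plan A is cheaper by 1.

Plan A: {A, C, E}: C1→A 5·17=85, C2→A 13·9=117, C3→C 6·9=54, C4→A 4·7=28, C5→A 10·7=70. Service 354; fixed 131; total 485.
Plan B: {C}: C1→C 6·17=102, C2→C 13·9=117, C3→C 6·9=54, C4→C 12·7=84, C5→C 10·7=70. Service 427; fixed 59; total 486.
Difference: |485 − 486| = 1.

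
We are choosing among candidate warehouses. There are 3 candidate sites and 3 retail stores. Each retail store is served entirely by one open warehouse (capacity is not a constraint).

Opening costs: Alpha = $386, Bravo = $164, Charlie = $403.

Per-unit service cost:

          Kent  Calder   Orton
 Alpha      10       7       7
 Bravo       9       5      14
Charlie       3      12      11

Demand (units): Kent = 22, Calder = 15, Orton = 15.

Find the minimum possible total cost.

Minimum total cost: 647

For any fixed open set, each retail store goes to its cheapest open site; total = fixed + service.
{Bravo}: Kent→Bravo 9·22=198, Calder→Bravo 5·15=75, Orton→Bravo 14·15=210. Service 483; fixed 164; total 647.
{Charlie}: service 411 + fixed 403 = 814
{Alpha}: Kent→Alpha 10·22=220, Calder→Alpha 7·15=105, Orton→Alpha 7·15=105. Service 430; fixed 386; total 816.
{Alpha, Bravo, Charlie}: Kent→Charlie 3·22=66, Calder→Bravo 5·15=75, Orton→Alpha 7·15=105. Service 246; fixed 953; total 1199.
No other subset beats 647.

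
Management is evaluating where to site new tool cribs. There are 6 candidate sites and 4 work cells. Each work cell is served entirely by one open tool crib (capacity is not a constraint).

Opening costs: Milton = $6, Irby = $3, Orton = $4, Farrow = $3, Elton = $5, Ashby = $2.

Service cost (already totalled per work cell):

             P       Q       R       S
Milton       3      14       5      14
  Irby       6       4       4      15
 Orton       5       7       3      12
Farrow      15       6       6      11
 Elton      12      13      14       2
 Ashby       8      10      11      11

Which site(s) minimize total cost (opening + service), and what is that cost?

Open Irby and Elton; minimum total cost 24.

For any fixed open set, each work cell goes to its cheapest open site; total = fixed + service.
{Irby, Elton}: P→Irby 6, Q→Irby 4, R→Irby 4, S→Elton 2. Service 16; fixed 8; total 24.
{Irby, Orton, Elton}: service 14 + fixed 12 = 26
{Irby, Elton, Ashby}: service 16 + fixed 10 = 26
{Milton, Irby, Orton, Farrow, Elton, Ashby}: service 12 + fixed 23 = 35
No other subset beats 24.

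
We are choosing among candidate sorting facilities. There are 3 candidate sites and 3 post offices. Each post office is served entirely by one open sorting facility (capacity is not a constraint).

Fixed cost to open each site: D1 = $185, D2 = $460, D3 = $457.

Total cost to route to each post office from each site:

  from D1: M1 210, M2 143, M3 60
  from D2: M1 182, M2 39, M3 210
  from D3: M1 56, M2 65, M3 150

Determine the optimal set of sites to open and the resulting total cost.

Open D1 only; minimum total cost 598.

For any fixed open set, each post office goes to its cheapest open site; total = fixed + service.
{D1}: M1→D1 210, M2→D1 143, M3→D1 60. Service 413; fixed 185; total 598.
{D3}: service 271 + fixed 457 = 728
{D1, D3}: M1→D3 56, M2→D3 65, M3→D1 60. Service 181; fixed 642; total 823.
{D1, D2, D3}: service 155 + fixed 1102 = 1257
No other subset beats 598.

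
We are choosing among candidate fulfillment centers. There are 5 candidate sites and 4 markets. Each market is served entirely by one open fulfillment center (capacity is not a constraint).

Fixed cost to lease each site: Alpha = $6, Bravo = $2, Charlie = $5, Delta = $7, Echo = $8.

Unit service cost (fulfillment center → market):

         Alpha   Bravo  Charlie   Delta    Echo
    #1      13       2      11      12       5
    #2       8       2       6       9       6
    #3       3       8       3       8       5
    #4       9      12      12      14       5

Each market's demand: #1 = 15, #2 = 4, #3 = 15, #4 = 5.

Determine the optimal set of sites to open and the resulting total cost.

Open Bravo, Charlie and Echo; minimum total cost 123.

For any fixed open set, each market goes to its cheapest open site; total = fixed + service.
{Bravo, Charlie, Echo}: #1→Bravo 2·15=30, #2→Bravo 2·4=8, #3→Charlie 3·15=45, #4→Echo 5·5=25. Service 108; fixed 15; total 123.
{Alpha, Bravo, Echo}: service 108 + fixed 16 = 124
{Alpha, Bravo, Charlie, Echo}: service 108 + fixed 21 = 129
{Alpha, Bravo, Charlie, Delta, Echo}: #1→Bravo 2·15=30, #2→Bravo 2·4=8, #3→Alpha 3·15=45, #4→Echo 5·5=25. Service 108; fixed 28; total 136.
No other subset beats 123.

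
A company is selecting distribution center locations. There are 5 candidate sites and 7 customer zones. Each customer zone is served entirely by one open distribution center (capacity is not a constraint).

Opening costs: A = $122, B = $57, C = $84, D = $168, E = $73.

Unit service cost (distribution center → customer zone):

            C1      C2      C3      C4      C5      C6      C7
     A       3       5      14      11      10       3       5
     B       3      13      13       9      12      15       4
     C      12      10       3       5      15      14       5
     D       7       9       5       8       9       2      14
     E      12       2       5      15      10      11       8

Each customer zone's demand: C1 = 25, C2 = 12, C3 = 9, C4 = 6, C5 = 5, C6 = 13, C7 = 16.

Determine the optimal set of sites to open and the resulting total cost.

Open A and C; minimum total cost 567.

For any fixed open set, each customer zone goes to its cheapest open site; total = fixed + service.
{A, C}: C1→A 3·25=75, C2→A 5·12=60, C3→C 3·9=27, C4→C 5·6=30, C5→A 10·5=50, C6→A 3·13=39, C7→A 5·16=80. Service 361; fixed 206; total 567.
{A, E}: C1→A 3·25=75, C2→E 2·12=24, C3→E 5·9=45, C4→A 11·6=66, C5→A 10·5=50, C6→A 3·13=39, C7→A 5·16=80. Service 379; fixed 195; total 574.
{B, E}: service 455 + fixed 130 = 585
{A, B, C, D, E}: service 291 + fixed 504 = 795
No other subset beats 567.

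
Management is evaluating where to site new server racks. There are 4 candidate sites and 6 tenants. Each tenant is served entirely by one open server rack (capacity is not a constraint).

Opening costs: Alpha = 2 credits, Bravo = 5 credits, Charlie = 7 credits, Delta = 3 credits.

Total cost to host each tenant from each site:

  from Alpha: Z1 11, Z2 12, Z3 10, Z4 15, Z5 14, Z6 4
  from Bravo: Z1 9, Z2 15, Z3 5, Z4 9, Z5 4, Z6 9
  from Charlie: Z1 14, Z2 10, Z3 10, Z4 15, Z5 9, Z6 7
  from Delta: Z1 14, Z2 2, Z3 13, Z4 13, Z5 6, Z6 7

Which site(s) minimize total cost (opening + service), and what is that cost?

Open Alpha, Bravo and Delta; minimum total cost 43.

For any fixed open set, each tenant goes to its cheapest open site; total = fixed + service.
{Alpha, Bravo, Delta}: Z1→Bravo 9, Z2→Delta 2, Z3→Bravo 5, Z4→Bravo 9, Z5→Bravo 4, Z6→Alpha 4. Service 33; fixed 10; total 43.
{Bravo, Delta}: service 36 + fixed 8 = 44
{Alpha, Bravo}: service 43 + fixed 7 = 50
{Alpha, Bravo, Charlie, Delta}: service 33 + fixed 17 = 50
No other subset beats 43.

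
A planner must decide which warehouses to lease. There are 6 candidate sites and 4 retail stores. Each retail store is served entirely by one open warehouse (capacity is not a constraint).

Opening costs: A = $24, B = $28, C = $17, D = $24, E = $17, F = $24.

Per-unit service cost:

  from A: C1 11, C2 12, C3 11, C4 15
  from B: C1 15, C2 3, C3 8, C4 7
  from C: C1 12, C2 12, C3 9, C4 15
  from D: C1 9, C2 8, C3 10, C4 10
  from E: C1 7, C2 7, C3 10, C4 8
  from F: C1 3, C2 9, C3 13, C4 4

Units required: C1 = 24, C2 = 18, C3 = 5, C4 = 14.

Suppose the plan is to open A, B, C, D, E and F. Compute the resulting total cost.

Each retail store is assigned to its cheapest site among the open ones.
{A, B, C, D, E, F}: C1→F 3·24=72, C2→B 3·18=54, C3→B 8·5=40, C4→F 4·14=56. Service 222; fixed 134; total 356.

Total cost: 356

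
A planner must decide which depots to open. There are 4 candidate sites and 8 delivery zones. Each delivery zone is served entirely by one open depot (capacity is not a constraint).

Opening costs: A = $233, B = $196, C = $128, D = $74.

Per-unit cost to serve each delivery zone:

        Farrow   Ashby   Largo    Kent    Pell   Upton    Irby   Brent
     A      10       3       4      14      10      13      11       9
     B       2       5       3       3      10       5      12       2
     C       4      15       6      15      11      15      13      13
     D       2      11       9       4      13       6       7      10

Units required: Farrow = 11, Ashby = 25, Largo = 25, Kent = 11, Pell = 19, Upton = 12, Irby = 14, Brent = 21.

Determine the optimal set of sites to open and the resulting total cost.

For any fixed open set, each delivery zone goes to its cheapest open site; total = fixed + service.
{B}: Farrow→B 2·11=22, Ashby→B 5·25=125, Largo→B 3·25=75, Kent→B 3·11=33, Pell→B 10·19=190, Upton→B 5·12=60, Irby→B 12·14=168, Brent→B 2·21=42. Service 715; fixed 196; total 911.
{B, D}: service 645 + fixed 270 = 915
{B, C}: service 715 + fixed 324 = 1039
{A, B, C, D}: Farrow→B 2·11=22, Ashby→A 3·25=75, Largo→B 3·25=75, Kent→B 3·11=33, Pell→A 10·19=190, Upton→B 5·12=60, Irby→D 7·14=98, Brent→B 2·21=42. Service 595; fixed 631; total 1226.
No other subset beats 911.

Open B only; minimum total cost 911.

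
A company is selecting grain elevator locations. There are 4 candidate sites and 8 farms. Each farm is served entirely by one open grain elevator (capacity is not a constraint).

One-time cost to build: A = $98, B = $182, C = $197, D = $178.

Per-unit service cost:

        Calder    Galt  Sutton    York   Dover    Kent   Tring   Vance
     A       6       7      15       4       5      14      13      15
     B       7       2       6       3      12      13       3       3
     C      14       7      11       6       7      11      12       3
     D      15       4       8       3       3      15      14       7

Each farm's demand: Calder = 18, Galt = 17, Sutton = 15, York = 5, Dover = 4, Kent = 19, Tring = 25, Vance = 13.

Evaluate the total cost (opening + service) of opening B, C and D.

Total cost: 1157

Each farm is assigned to its cheapest site among the open ones.
{B, C, D}: Calder→B 7·18=126, Galt→B 2·17=34, Sutton→B 6·15=90, York→B 3·5=15, Dover→D 3·4=12, Kent→C 11·19=209, Tring→B 3·25=75, Vance→B 3·13=39. Service 600; fixed 557; total 1157.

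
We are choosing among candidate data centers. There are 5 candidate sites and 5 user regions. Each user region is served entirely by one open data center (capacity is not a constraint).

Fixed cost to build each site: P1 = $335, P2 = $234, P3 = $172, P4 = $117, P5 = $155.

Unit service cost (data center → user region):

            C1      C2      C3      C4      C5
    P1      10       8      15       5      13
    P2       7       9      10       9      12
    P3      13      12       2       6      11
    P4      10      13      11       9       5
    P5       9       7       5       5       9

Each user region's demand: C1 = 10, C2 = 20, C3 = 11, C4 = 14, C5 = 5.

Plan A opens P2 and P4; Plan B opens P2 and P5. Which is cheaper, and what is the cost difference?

Plan A: {P2, P4}: C1→P2 7·10=70, C2→P2 9·20=180, C3→P2 10·11=110, C4→P2 9·14=126, C5→P4 5·5=25. Service 511; fixed 351; total 862.
Plan B: {P2, P5}: C1→P2 7·10=70, C2→P5 7·20=140, C3→P5 5·11=55, C4→P5 5·14=70, C5→P5 9·5=45. Service 380; fixed 389; total 769.
Difference: |862 − 769| = 93.

Plan B is cheaper by 93.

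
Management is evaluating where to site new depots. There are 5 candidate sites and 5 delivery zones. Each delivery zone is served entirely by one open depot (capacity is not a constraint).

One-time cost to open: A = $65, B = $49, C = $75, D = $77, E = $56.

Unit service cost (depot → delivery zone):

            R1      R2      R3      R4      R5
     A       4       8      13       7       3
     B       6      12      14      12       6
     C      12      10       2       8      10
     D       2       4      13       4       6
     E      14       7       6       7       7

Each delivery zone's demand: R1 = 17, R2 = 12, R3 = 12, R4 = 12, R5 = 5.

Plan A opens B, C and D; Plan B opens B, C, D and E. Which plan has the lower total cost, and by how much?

Plan A: {B, C, D}: R1→D 2·17=34, R2→D 4·12=48, R3→C 2·12=24, R4→D 4·12=48, R5→B 6·5=30. Service 184; fixed 201; total 385.
Plan B: {B, C, D, E}: R1→D 2·17=34, R2→D 4·12=48, R3→C 2·12=24, R4→D 4·12=48, R5→B 6·5=30. Service 184; fixed 257; total 441.
Difference: |385 − 441| = 56.

Plan A is cheaper by 56.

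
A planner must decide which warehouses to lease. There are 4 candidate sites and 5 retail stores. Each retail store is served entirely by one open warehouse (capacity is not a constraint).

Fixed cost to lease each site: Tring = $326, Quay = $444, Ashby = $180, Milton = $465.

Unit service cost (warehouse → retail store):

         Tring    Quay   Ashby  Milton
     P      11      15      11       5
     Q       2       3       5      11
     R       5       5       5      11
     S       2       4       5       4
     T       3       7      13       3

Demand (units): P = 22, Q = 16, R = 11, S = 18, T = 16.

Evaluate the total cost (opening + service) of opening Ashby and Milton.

Total cost: 1010

Each retail store is assigned to its cheapest site among the open ones.
{Ashby, Milton}: P→Milton 5·22=110, Q→Ashby 5·16=80, R→Ashby 5·11=55, S→Milton 4·18=72, T→Milton 3·16=48. Service 365; fixed 645; total 1010.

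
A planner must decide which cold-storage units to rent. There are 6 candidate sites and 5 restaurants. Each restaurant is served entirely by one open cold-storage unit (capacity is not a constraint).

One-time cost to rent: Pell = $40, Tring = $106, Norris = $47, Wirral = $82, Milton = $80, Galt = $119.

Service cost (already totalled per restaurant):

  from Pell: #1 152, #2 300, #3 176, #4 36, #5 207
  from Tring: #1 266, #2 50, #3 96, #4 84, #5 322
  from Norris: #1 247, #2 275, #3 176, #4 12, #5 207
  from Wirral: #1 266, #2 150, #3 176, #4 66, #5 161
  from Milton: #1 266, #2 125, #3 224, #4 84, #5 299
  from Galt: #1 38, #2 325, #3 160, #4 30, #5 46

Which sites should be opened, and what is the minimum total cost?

For any fixed open set, each restaurant goes to its cheapest open site; total = fixed + service.
{Tring, Galt}: #1→Galt 38, #2→Tring 50, #3→Tring 96, #4→Galt 30, #5→Galt 46. Service 260; fixed 225; total 485.
{Tring, Norris, Galt}: service 242 + fixed 272 = 514
{Pell, Tring, Galt}: service 260 + fixed 265 = 525
{Pell, Tring, Norris, Wirral, Milton, Galt}: #1→Galt 38, #2→Tring 50, #3→Tring 96, #4→Norris 12, #5→Galt 46. Service 242; fixed 474; total 716.
No other subset beats 485.

Open Tring and Galt; minimum total cost 485.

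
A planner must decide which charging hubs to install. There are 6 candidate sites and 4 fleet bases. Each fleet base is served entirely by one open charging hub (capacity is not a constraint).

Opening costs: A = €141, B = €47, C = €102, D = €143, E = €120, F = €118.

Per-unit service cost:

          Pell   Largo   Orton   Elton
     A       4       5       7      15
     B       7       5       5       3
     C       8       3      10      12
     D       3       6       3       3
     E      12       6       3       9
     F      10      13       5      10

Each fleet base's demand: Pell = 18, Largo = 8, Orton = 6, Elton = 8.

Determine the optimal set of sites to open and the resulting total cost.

Open B only; minimum total cost 267.

For any fixed open set, each fleet base goes to its cheapest open site; total = fixed + service.
{B}: Pell→B 7·18=126, Largo→B 5·8=40, Orton→B 5·6=30, Elton→B 3·8=24. Service 220; fixed 47; total 267.
{D}: service 144 + fixed 143 = 287
{B, D}: service 136 + fixed 190 = 326
{A, B, C, D, E, F}: service 120 + fixed 671 = 791
No other subset beats 267.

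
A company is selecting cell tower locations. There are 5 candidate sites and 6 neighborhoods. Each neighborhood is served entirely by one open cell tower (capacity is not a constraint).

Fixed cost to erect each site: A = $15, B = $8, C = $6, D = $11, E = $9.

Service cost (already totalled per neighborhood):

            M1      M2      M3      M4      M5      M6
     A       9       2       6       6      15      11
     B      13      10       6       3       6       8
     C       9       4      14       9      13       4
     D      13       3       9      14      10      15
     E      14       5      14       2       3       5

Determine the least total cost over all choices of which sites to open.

Minimum total cost: 46

For any fixed open set, each neighborhood goes to its cheapest open site; total = fixed + service.
{B, C}: M1→C 9, M2→C 4, M3→B 6, M4→B 3, M5→B 6, M6→C 4. Service 32; fixed 14; total 46.
{A, E}: service 27 + fixed 24 = 51
{B, C, E}: service 28 + fixed 23 = 51
{A, B, C, D, E}: service 26 + fixed 49 = 75
No other subset beats 46.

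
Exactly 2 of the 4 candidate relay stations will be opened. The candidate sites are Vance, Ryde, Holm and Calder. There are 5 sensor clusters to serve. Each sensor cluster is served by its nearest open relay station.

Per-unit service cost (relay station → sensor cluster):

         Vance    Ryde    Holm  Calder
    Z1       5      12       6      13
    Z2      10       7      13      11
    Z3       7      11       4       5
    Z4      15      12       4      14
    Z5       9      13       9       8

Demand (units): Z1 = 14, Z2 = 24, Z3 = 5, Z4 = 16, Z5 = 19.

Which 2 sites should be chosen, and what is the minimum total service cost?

With exactly 2 open, each sensor cluster uses its cheapest among the chosen.
{Ryde, Holm}: Z1→Holm 6·14=84, Z2→Ryde 7·24=168, Z3→Holm 4·5=20, Z4→Holm 4·16=64, Z5→Holm 9·19=171. Service cost 507.
{Vance, Holm}: service cost 565
{Holm, Calder}: service cost 584
Among all 6 size-2 choices, {Ryde, Holm} is lowest.

Choose Ryde and Holm; total service cost 507.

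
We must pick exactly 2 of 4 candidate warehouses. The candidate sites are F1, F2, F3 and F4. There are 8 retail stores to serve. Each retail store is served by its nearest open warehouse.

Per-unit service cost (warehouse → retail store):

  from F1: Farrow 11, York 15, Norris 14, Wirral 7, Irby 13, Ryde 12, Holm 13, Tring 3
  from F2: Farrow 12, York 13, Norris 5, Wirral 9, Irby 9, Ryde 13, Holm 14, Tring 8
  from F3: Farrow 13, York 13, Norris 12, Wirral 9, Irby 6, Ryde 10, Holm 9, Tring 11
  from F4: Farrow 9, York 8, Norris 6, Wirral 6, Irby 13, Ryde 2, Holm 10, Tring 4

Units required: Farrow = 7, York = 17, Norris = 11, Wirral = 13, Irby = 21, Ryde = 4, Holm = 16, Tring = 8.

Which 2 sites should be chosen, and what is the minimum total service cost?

Choose F3 and F4; total service cost 653.

With exactly 2 open, each retail store uses its cheapest among the chosen.
{F3, F4}: Farrow→F4 9·7=63, York→F4 8·17=136, Norris→F4 6·11=66, Wirral→F4 6·13=78, Irby→F3 6·21=126, Ryde→F4 2·4=8, Holm→F3 9·16=144, Tring→F4 4·8=32. Service cost 653.
{F2, F4}: service cost 721
{F1, F4}: service cost 808
Among all 6 size-2 choices, {F3, F4} is lowest.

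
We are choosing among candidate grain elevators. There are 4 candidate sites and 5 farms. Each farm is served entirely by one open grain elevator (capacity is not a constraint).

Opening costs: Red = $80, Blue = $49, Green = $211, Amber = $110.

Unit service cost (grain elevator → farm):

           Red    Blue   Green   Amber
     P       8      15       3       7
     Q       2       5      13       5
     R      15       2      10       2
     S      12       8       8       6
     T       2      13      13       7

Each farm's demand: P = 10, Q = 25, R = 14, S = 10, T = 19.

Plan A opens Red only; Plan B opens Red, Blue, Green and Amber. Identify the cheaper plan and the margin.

Plan A: {Red}: P→Red 8·10=80, Q→Red 2·25=50, R→Red 15·14=210, S→Red 12·10=120, T→Red 2·19=38. Service 498; fixed 80; total 578.
Plan B: {Red, Blue, Green, Amber}: P→Green 3·10=30, Q→Red 2·25=50, R→Blue 2·14=28, S→Amber 6·10=60, T→Red 2·19=38. Service 206; fixed 450; total 656.
Difference: |578 − 656| = 78.

Plan A is cheaper by 78.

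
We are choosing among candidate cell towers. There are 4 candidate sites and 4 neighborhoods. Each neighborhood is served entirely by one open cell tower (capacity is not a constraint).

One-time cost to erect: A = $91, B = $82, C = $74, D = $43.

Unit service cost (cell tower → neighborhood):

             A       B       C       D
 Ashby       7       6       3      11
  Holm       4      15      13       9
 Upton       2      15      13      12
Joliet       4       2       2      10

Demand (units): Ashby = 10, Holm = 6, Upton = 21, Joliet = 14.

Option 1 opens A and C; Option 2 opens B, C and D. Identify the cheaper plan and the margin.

Option 1 is cheaper by 274.

Option 1: {A, C}: Ashby→C 3·10=30, Holm→A 4·6=24, Upton→A 2·21=42, Joliet→C 2·14=28. Service 124; fixed 165; total 289.
Option 2: {B, C, D}: Ashby→C 3·10=30, Holm→D 9·6=54, Upton→D 12·21=252, Joliet→B 2·14=28. Service 364; fixed 199; total 563.
Difference: |289 − 563| = 274.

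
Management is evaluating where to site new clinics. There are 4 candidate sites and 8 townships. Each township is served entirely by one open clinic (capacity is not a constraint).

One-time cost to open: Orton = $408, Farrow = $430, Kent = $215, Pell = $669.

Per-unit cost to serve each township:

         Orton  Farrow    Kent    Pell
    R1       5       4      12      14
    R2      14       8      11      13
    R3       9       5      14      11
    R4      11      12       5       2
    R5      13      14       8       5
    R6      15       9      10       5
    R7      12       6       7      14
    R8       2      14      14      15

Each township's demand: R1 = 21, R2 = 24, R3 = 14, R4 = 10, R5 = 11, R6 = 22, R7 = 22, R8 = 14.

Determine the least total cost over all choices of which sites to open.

For any fixed open set, each township goes to its cheapest open site; total = fixed + service.
{Farrow}: R1→Farrow 4·21=84, R2→Farrow 8·24=192, R3→Farrow 5·14=70, R4→Farrow 12·10=120, R5→Farrow 14·11=154, R6→Farrow 9·22=198, R7→Farrow 6·22=132, R8→Farrow 14·14=196. Service 1146; fixed 430; total 1576.
{Kent}: service 1420 + fixed 215 = 1635
{Farrow, Kent}: service 1010 + fixed 645 = 1655
{Orton, Farrow, Kent, Pell}: R1→Farrow 4·21=84, R2→Farrow 8·24=192, R3→Farrow 5·14=70, R4→Pell 2·10=20, R5→Pell 5·11=55, R6→Pell 5·22=110, R7→Farrow 6·22=132, R8→Orton 2·14=28. Service 691; fixed 1722; total 2413.
No other subset beats 1576.

Minimum total cost: 1576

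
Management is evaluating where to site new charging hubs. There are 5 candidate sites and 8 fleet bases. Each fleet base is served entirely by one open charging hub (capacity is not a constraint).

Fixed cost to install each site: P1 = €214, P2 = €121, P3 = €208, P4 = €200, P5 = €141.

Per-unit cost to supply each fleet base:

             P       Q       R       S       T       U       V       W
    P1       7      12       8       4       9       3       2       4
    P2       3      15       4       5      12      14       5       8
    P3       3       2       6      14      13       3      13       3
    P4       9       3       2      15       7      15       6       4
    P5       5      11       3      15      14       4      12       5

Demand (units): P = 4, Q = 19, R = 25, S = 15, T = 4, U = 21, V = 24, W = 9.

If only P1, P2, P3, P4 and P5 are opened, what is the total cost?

Total cost: 1210

Each fleet base is assigned to its cheapest site among the open ones.
{P1, P2, P3, P4, P5}: P→P2 3·4=12, Q→P3 2·19=38, R→P4 2·25=50, S→P1 4·15=60, T→P4 7·4=28, U→P1 3·21=63, V→P1 2·24=48, W→P3 3·9=27. Service 326; fixed 884; total 1210.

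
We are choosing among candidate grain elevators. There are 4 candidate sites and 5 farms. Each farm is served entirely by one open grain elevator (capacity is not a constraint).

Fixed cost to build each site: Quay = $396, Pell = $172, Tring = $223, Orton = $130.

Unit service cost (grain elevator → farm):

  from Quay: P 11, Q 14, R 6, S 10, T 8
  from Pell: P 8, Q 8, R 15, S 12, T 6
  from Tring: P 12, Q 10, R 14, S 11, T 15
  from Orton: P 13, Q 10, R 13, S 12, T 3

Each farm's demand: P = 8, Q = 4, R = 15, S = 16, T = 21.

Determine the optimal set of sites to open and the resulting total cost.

Open Orton only; minimum total cost 724.

For any fixed open set, each farm goes to its cheapest open site; total = fixed + service.
{Orton}: P→Orton 13·8=104, Q→Orton 10·4=40, R→Orton 13·15=195, S→Orton 12·16=192, T→Orton 3·21=63. Service 594; fixed 130; total 724.
{Pell}: service 639 + fixed 172 = 811
{Pell, Orton}: P→Pell 8·8=64, Q→Pell 8·4=32, R→Orton 13·15=195, S→Pell 12·16=192, T→Orton 3·21=63. Service 546; fixed 302; total 848.
{Quay, Pell, Tring, Orton}: service 409 + fixed 921 = 1330
No other subset beats 724.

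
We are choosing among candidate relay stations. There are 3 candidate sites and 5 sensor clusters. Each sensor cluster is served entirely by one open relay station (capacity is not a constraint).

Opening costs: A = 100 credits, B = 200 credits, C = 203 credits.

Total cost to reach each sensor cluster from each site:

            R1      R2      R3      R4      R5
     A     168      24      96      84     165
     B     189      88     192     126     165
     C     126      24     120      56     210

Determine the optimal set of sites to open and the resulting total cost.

For any fixed open set, each sensor cluster goes to its cheapest open site; total = fixed + service.
{A}: R1→A 168, R2→A 24, R3→A 96, R4→A 84, R5→A 165. Service 537; fixed 100; total 637.
{C}: service 536 + fixed 203 = 739
{A, C}: service 467 + fixed 303 = 770
{A, B, C}: service 467 + fixed 503 = 970
(All 7 nonempty subsets were checked; A only is lowest.)

Open A only; minimum total cost 637.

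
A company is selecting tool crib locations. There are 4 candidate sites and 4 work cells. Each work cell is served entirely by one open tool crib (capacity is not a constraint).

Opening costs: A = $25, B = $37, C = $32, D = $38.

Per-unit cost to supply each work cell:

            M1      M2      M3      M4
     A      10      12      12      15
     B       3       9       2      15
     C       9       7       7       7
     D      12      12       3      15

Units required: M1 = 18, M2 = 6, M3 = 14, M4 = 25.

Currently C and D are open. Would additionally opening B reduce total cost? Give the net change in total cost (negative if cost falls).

Yes — net change −85 (cost falls by 85).

Current service cost with {C, D}: 421.
Adding B: each work cell re-picks its cheapest; new service cost 299, saving 122.
Extra fixed cost: 37. Net change = 37 − 122 = -85.
(Totals: 491 → 406.)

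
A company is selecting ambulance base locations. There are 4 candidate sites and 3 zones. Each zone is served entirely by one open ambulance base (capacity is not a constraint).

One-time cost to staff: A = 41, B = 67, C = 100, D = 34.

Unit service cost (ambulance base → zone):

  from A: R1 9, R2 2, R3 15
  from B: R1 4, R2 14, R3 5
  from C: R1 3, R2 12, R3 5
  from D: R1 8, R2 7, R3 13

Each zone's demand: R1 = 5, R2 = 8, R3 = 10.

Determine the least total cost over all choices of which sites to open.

For any fixed open set, each zone goes to its cheapest open site; total = fixed + service.
{A, B}: R1→B 4·5=20, R2→A 2·8=16, R3→B 5·10=50. Service 86; fixed 108; total 194.
{A, C}: R1→C 3·5=15, R2→A 2·8=16, R3→C 5·10=50. Service 81; fixed 141; total 222.
{B, D}: service 126 + fixed 101 = 227
{A, B, C, D}: R1→C 3·5=15, R2→A 2·8=16, R3→B 5·10=50. Service 81; fixed 242; total 323.
No other subset beats 194.

Minimum total cost: 194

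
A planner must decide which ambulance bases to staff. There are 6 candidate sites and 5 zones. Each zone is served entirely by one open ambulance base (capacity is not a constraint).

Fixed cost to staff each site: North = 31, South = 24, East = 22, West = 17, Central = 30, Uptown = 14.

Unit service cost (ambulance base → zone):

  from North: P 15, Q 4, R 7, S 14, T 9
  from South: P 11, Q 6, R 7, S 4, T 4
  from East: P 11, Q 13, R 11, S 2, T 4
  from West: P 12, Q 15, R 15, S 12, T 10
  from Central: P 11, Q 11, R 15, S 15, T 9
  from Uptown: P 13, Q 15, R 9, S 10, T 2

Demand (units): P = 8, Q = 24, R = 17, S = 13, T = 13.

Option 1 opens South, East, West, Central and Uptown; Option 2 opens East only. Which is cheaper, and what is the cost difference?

Option 1 is cheaper by 177.

Option 1: {South, East, West, Central, Uptown}: P→South 11·8=88, Q→South 6·24=144, R→South 7·17=119, S→East 2·13=26, T→Uptown 2·13=26. Service 403; fixed 107; total 510.
Option 2: {East}: P→East 11·8=88, Q→East 13·24=312, R→East 11·17=187, S→East 2·13=26, T→East 4·13=52. Service 665; fixed 22; total 687.
Difference: |510 − 687| = 177.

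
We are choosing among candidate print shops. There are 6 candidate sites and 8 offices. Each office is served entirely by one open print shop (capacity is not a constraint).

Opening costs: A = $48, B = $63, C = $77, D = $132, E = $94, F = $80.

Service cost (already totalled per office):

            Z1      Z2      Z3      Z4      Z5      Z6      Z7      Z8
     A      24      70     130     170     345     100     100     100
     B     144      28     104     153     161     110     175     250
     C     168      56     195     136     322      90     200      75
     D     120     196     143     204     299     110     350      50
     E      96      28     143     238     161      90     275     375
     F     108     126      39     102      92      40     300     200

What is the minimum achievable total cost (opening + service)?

For any fixed open set, each office goes to its cheapest open site; total = fixed + service.
{A, F}: Z1→A 24, Z2→A 70, Z3→F 39, Z4→F 102, Z5→F 92, Z6→F 40, Z7→A 100, Z8→A 100. Service 567; fixed 128; total 695.
{A, B, F}: service 525 + fixed 191 = 716
{A, C, F}: Z1→A 24, Z2→C 56, Z3→F 39, Z4→F 102, Z5→F 92, Z6→F 40, Z7→A 100, Z8→C 75. Service 528; fixed 205; total 733.
{A, B, C, D, E, F}: service 475 + fixed 494 = 969
No other subset beats 695.

Minimum total cost: 695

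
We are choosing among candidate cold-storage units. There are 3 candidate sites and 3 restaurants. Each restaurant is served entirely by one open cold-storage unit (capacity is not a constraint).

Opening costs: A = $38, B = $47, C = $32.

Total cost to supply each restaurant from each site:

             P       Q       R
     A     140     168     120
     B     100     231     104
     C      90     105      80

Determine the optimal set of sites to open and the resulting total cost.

For any fixed open set, each restaurant goes to its cheapest open site; total = fixed + service.
{C}: P→C 90, Q→C 105, R→C 80. Service 275; fixed 32; total 307.
{A, C}: service 275 + fixed 70 = 345
{B, C}: service 275 + fixed 79 = 354
{A, B, C}: service 275 + fixed 117 = 392
(All 7 nonempty subsets were checked; C only is lowest.)

Open C only; minimum total cost 307.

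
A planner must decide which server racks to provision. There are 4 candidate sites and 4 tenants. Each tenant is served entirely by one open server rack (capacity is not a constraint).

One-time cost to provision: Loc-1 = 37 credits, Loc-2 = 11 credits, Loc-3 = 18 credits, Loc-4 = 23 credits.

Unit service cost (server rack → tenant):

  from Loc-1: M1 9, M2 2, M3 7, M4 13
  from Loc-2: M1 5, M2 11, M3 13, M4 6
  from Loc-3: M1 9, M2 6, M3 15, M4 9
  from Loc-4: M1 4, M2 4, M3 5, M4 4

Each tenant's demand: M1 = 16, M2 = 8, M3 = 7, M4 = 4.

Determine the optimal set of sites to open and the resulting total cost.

For any fixed open set, each tenant goes to its cheapest open site; total = fixed + service.
{Loc-4}: M1→Loc-4 4·16=64, M2→Loc-4 4·8=32, M3→Loc-4 5·7=35, M4→Loc-4 4·4=16. Service 147; fixed 23; total 170.
{Loc-2, Loc-4}: service 147 + fixed 34 = 181
{Loc-3, Loc-4}: service 147 + fixed 41 = 188
{Loc-1, Loc-2, Loc-3, Loc-4}: service 131 + fixed 89 = 220
No other subset beats 170.

Open Loc-4 only; minimum total cost 170.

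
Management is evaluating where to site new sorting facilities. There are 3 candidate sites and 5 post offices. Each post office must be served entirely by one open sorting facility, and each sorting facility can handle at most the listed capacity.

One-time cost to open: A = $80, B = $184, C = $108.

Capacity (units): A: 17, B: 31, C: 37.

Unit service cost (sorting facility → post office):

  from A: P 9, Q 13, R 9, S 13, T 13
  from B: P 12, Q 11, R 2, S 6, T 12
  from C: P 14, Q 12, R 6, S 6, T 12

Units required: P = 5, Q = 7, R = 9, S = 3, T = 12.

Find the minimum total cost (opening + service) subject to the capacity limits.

Minimum total cost: 478

Open {C}: P→C 14·5=70, Q→C 12·7=84, R→C 6·9=54, S→C 6·3=18, T→C 12·12=144.
Loads: C carries 36/37. Service 370; fixed 108; total 478.
Next best feasible plan costs 533.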